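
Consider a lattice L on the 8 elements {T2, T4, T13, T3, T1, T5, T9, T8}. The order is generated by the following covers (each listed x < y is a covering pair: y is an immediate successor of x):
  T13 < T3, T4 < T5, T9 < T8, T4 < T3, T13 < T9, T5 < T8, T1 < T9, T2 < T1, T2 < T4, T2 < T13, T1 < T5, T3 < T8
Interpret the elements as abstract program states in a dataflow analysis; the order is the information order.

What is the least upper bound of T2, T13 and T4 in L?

Common upper bounds of {T2, T13, T4}: T3, T8.
The least among these is T3.

T3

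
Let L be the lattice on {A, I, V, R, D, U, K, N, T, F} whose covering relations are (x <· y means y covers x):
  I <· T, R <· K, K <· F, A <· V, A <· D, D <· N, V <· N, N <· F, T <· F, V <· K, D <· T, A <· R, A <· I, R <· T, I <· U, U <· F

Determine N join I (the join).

Common upper bounds of {N, I}: F.
The least among these is F.

F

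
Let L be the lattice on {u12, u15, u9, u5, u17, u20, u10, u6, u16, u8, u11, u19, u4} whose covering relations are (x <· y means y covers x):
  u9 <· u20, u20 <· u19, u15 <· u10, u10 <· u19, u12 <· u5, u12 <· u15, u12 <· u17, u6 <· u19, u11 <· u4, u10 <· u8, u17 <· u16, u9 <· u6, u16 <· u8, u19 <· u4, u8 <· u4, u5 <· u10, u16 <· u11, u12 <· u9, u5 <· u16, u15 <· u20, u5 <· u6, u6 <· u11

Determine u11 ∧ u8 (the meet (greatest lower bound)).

Common lower bounds of {u11, u8}: u12, u16, u17, u5.
The greatest among these is u16.

u16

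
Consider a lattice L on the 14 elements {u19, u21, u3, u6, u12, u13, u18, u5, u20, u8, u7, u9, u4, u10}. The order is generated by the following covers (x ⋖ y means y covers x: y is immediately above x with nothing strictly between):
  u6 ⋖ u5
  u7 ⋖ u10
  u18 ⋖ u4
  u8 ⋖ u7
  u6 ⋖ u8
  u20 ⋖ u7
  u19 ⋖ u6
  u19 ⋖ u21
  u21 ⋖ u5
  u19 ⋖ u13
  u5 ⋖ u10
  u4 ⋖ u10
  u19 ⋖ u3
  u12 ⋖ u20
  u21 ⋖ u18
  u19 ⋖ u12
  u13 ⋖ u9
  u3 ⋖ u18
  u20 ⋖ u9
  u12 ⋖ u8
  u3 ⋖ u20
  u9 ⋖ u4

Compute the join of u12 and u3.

u20

Common upper bounds of {u12, u3}: u10, u20, u4, u7, u9.
The least among these is u20.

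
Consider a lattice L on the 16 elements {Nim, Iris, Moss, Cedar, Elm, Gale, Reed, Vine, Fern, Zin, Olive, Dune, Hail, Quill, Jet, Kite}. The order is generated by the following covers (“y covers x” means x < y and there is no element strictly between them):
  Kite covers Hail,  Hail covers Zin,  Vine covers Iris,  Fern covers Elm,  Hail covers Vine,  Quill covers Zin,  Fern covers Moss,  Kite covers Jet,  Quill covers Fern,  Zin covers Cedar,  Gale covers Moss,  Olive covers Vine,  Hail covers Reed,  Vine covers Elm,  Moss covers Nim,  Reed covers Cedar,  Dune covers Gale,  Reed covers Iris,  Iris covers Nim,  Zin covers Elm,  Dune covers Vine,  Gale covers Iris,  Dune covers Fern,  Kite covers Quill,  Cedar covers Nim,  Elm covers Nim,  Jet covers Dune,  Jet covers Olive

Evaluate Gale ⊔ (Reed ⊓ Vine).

Reed ∧ Vine = Iris
Gale ∨ Iris = Gale

Gale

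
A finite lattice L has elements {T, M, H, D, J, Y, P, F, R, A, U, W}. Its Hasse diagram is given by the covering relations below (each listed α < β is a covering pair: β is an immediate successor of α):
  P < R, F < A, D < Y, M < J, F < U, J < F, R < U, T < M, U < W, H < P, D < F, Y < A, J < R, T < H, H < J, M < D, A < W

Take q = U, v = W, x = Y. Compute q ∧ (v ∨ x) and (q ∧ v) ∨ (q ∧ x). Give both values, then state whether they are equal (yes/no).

v ∨ x = W, so q ∧ (v ∨ x) = U ∧ W = U.
q ∧ v = U and q ∧ x = D, so (q ∧ v) ∨ (q ∧ x) = U ∨ D = U.
Equal: yes.

U; U; yes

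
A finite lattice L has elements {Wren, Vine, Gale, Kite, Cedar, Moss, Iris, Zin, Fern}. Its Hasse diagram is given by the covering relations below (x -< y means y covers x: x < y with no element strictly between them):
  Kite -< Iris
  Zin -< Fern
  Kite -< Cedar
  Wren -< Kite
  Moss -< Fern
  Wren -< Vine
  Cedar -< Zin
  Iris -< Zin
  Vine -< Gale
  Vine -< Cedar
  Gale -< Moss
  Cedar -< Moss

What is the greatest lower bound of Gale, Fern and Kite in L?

Wren

Common lower bounds of {Gale, Fern, Kite}: Wren.
The greatest among these is Wren.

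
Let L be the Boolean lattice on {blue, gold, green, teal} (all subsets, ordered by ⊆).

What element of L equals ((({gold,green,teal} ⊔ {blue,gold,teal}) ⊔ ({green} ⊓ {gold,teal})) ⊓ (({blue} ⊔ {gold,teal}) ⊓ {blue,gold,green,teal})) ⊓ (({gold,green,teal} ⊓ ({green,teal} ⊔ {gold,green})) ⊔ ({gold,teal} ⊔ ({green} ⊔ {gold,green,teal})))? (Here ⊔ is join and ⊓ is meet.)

{gold,teal}

{gold,green,teal} ∨ {blue,gold,teal} = {blue,gold,green,teal}
{green} ∧ {gold,teal} = {}
{blue,gold,green,teal} ∨ {} = {blue,gold,green,teal}
{blue} ∨ {gold,teal} = {blue,gold,teal}
{blue,gold,teal} ∧ {blue,gold,green,teal} = {blue,gold,teal}
{blue,gold,green,teal} ∧ {blue,gold,teal} = {blue,gold,teal}
{green,teal} ∨ {gold,green} = {gold,green,teal}
{gold,green,teal} ∧ {gold,green,teal} = {gold,green,teal}
{green} ∨ {gold,green,teal} = {gold,green,teal}
{gold,teal} ∨ {gold,green,teal} = {gold,green,teal}
{gold,green,teal} ∨ {gold,green,teal} = {gold,green,teal}
{blue,gold,teal} ∧ {gold,green,teal} = {gold,teal}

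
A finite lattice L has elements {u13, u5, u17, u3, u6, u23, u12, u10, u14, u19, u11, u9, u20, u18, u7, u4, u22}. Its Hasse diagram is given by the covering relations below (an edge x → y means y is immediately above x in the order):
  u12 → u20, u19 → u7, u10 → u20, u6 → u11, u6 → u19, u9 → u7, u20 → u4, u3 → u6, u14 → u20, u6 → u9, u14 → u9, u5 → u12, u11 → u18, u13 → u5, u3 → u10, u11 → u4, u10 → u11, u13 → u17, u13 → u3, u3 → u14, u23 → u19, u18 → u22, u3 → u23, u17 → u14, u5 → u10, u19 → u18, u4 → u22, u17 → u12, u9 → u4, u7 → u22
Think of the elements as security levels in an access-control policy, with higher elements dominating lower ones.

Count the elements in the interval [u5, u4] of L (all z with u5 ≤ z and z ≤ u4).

6

The interval [u5, u4] = {u10, u11, u12, u20, u4, u5}, which has 6 elements.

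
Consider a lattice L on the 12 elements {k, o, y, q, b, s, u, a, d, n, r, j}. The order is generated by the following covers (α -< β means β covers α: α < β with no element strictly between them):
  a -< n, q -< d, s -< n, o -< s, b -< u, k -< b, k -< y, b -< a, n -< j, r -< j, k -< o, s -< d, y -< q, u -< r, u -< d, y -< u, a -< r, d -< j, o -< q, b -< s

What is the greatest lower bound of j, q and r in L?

y

Common lower bounds of {j, q, r}: k, y.
The greatest among these is y.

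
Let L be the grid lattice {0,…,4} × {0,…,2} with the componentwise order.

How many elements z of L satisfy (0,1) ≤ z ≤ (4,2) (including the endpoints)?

10

The interval [(0,1), (4,2)] = {(0,1), (0,2), (1,1), (1,2), (2,1), (2,2), (3,1), (3,2), (4,1), (4,2)}, which has 10 elements.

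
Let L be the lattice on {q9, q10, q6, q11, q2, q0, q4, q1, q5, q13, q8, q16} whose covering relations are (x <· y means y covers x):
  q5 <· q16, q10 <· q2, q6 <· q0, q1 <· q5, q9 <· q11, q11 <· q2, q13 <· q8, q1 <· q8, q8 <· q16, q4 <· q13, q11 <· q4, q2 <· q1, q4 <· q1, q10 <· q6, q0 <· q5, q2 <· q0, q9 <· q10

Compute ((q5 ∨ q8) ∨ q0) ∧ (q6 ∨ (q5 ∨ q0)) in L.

q5

q5 ∨ q8 = q16
q16 ∨ q0 = q16
q5 ∨ q0 = q5
q6 ∨ q5 = q5
q16 ∧ q5 = q5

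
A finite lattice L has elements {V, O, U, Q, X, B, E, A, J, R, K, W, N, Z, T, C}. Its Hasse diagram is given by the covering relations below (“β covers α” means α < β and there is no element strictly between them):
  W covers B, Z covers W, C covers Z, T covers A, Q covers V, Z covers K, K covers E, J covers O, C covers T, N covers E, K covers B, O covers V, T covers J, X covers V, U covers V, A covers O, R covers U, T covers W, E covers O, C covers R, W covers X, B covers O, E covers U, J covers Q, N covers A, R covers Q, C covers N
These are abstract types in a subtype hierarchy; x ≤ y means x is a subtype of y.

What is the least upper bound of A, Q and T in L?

Common upper bounds of {A, Q, T}: C, T.
The least among these is T.

T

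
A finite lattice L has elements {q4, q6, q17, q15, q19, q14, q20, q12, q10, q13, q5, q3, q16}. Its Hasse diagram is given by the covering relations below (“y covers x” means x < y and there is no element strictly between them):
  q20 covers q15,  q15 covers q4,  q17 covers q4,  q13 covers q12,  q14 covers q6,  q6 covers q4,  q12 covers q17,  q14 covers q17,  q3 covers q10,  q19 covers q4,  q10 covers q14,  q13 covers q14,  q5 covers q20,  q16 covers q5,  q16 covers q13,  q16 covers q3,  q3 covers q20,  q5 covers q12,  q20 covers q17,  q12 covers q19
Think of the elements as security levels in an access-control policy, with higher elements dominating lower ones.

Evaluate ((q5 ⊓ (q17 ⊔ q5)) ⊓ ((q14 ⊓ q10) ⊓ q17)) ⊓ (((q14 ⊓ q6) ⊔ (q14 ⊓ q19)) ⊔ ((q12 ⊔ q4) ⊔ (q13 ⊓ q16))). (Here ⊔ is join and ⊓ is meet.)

q17

q17 ∨ q5 = q5
q5 ∧ q5 = q5
q14 ∧ q10 = q14
q14 ∧ q17 = q17
q5 ∧ q17 = q17
q14 ∧ q6 = q6
q14 ∧ q19 = q4
q6 ∨ q4 = q6
q12 ∨ q4 = q12
q13 ∧ q16 = q13
q12 ∨ q13 = q13
q6 ∨ q13 = q13
q17 ∧ q13 = q17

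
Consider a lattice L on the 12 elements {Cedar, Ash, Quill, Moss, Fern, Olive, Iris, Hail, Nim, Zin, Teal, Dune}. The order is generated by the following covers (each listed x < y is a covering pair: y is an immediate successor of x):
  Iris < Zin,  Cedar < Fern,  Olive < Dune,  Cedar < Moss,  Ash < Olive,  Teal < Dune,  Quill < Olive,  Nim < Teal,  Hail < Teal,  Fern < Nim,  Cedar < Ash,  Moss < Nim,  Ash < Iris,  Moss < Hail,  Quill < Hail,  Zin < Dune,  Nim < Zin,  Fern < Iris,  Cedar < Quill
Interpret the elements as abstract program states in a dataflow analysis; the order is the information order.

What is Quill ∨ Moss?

Common upper bounds of {Quill, Moss}: Dune, Hail, Teal.
The least among these is Hail.

Hail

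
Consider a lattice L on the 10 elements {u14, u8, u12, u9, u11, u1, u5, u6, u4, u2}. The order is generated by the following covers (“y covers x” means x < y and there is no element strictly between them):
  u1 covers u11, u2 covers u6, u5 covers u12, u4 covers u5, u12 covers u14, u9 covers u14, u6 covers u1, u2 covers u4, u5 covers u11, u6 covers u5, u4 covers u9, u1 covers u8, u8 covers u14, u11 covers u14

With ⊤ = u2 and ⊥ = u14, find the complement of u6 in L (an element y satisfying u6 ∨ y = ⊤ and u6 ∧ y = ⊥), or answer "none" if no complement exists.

Need y with u6 ∨ y = u2 and u6 ∧ y = u14.
Checking each element gives: u9.

u9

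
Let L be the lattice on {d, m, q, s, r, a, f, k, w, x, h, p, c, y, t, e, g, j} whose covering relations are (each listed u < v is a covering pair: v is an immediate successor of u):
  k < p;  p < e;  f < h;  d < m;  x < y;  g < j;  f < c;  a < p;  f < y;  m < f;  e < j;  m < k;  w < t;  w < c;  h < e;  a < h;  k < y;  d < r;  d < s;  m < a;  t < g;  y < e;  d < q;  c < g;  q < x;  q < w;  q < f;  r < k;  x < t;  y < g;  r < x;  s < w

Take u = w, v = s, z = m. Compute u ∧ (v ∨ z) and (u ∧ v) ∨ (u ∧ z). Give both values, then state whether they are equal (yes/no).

w; s; no

v ∨ z = c, so u ∧ (v ∨ z) = w ∧ c = w.
u ∧ v = s and u ∧ z = d, so (u ∧ v) ∨ (u ∧ z) = s ∨ d = s.
Equal: no.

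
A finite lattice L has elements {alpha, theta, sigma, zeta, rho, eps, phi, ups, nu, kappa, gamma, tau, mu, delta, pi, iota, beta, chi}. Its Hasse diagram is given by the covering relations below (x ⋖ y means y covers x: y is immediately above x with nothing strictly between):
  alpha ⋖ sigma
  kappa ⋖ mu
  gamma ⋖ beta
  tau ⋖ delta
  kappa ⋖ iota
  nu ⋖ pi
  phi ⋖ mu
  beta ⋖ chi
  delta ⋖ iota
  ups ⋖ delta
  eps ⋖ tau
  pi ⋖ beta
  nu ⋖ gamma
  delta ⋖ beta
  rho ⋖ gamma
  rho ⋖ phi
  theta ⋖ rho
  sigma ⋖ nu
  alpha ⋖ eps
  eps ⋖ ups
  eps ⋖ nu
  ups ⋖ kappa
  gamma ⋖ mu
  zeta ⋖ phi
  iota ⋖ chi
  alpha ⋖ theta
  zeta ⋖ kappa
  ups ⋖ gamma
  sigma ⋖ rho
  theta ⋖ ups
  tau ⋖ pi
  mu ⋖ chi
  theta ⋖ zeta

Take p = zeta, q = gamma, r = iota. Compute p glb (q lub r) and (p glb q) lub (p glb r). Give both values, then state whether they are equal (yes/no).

zeta; zeta; yes

q lub r = chi, so p glb (q lub r) = zeta glb chi = zeta.
p glb q = theta and p glb r = zeta, so (p glb q) lub (p glb r) = theta lub zeta = zeta.
Equal: yes.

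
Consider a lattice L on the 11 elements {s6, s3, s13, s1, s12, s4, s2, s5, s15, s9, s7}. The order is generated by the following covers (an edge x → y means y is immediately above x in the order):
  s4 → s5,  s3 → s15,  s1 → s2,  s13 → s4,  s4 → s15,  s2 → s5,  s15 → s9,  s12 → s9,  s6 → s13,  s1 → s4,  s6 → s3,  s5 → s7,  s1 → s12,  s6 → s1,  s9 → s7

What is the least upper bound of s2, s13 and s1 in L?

Common upper bounds of {s2, s13, s1}: s5, s7.
The least among these is s5.

s5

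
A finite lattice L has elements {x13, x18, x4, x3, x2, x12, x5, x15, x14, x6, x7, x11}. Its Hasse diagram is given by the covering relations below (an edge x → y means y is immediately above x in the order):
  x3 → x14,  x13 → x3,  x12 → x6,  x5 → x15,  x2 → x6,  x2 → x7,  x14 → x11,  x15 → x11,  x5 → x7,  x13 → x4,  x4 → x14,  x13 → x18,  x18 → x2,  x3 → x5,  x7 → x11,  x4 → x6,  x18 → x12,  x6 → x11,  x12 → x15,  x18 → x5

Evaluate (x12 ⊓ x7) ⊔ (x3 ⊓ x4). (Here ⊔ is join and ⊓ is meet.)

x18

x12 ∧ x7 = x18
x3 ∧ x4 = x13
x18 ∨ x13 = x18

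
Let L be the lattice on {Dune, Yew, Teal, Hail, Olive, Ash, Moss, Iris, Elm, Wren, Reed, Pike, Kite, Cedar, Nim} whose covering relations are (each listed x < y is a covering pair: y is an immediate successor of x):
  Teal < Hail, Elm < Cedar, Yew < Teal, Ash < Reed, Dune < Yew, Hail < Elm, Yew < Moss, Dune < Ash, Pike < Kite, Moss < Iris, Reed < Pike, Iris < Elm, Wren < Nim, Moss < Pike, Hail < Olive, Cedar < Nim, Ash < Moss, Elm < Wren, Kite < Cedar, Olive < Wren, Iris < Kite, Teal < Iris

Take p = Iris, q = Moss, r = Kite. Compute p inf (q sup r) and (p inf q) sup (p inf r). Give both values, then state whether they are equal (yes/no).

q sup r = Kite, so p inf (q sup r) = Iris inf Kite = Iris.
p inf q = Moss and p inf r = Iris, so (p inf q) sup (p inf r) = Moss sup Iris = Iris.
Equal: yes.

Iris; Iris; yes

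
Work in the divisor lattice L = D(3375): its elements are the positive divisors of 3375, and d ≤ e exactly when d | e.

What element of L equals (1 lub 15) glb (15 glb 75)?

15

1 ∨ 15 = 15
15 ∧ 75 = 15
15 ∧ 15 = 15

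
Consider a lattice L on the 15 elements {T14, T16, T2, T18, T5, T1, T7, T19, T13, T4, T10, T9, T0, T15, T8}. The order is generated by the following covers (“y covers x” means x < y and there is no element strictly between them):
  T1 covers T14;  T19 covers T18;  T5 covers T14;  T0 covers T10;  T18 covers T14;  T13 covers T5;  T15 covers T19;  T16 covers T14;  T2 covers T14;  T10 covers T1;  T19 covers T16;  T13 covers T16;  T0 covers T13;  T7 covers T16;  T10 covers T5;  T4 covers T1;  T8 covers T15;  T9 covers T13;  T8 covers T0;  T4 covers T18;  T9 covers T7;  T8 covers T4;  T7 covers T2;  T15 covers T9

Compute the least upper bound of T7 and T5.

T9

Common upper bounds of {T7, T5}: T15, T8, T9.
The least among these is T9.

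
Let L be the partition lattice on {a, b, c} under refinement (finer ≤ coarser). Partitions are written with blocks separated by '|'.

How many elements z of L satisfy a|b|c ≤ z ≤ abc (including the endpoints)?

5

The interval [a|b|c, abc] = {abc, ab|c, ac|b, a|bc, a|b|c}, which has 5 elements.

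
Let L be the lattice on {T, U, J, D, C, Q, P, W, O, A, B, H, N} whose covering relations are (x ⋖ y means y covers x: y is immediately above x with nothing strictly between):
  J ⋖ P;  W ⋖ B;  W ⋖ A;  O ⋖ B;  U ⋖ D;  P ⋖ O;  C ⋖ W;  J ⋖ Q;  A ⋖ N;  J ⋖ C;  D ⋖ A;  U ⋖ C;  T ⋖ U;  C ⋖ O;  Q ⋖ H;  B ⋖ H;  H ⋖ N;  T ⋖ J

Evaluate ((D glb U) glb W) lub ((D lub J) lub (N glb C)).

D ∧ U = U
U ∧ W = U
D ∨ J = A
N ∧ C = C
A ∨ C = A
U ∨ A = A

A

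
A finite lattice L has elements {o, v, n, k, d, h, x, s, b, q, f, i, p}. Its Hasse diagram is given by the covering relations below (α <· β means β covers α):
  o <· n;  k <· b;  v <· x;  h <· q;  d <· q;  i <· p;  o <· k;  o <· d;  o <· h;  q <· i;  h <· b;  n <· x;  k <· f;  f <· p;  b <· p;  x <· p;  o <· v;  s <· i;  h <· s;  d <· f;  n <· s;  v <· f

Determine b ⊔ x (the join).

p

Common upper bounds of {b, x}: p.
The least among these is p.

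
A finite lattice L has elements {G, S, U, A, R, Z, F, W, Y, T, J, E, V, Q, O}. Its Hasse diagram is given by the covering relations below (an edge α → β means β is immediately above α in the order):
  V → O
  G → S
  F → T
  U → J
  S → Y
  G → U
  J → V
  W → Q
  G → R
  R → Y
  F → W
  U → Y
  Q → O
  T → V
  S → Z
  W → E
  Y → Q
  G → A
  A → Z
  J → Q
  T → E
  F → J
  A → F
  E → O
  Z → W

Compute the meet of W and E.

W

Common lower bounds of {W, E}: A, F, G, S, W, Z.
The greatest among these is W.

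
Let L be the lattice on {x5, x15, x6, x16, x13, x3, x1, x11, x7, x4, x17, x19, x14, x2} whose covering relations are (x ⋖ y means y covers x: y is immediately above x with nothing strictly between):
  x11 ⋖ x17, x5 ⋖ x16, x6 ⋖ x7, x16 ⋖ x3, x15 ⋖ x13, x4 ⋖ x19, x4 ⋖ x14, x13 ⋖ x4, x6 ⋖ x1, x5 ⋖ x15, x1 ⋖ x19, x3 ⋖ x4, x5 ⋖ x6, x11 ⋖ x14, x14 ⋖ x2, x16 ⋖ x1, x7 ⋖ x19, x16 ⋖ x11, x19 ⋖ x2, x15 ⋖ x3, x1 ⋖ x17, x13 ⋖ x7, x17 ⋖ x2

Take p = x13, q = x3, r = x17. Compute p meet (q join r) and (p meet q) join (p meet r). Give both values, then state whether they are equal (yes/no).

x13; x15; no

q join r = x2, so p meet (q join r) = x13 meet x2 = x13.
p meet q = x15 and p meet r = x5, so (p meet q) join (p meet r) = x15 join x5 = x15.
Equal: no.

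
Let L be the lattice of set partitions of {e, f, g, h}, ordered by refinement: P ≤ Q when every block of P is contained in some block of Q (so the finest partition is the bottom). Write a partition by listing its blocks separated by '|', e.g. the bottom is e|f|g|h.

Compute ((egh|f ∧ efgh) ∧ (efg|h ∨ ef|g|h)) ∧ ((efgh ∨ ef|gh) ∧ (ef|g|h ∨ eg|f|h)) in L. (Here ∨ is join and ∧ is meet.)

eg|f|h

egh|f ∧ efgh = egh|f
efg|h ∨ ef|g|h = efg|h
egh|f ∧ efg|h = eg|f|h
efgh ∨ ef|gh = efgh
ef|g|h ∨ eg|f|h = efg|h
efgh ∧ efg|h = efg|h
eg|f|h ∧ efg|h = eg|f|h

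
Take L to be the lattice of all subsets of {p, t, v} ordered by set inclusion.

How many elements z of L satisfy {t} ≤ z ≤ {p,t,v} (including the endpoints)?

The interval [{t}, {p,t,v}] = {{p,t,v}, {p,t}, {t,v}, {t}}, which has 4 elements.

4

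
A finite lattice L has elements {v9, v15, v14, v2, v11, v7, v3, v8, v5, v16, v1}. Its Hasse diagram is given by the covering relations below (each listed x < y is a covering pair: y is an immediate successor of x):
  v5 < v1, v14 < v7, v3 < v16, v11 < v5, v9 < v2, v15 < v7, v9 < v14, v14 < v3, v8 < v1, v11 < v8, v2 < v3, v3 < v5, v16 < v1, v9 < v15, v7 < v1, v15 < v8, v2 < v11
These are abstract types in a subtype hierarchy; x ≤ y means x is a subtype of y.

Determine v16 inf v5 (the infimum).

Common lower bounds of {v16, v5}: v14, v2, v3, v9.
The greatest among these is v3.

v3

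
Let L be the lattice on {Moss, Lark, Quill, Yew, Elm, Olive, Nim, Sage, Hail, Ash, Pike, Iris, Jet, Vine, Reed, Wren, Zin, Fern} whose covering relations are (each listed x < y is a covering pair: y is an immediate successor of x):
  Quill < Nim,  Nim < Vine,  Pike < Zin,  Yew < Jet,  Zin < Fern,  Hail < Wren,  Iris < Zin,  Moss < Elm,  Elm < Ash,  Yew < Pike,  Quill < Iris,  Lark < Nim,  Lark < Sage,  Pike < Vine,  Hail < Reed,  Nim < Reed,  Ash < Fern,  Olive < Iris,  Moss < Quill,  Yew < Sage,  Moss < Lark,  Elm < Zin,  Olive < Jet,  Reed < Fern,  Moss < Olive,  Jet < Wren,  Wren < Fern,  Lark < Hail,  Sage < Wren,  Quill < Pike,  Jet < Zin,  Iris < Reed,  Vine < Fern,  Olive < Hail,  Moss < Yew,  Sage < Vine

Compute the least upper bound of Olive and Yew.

Jet

Common upper bounds of {Olive, Yew}: Fern, Jet, Wren, Zin.
The least among these is Jet.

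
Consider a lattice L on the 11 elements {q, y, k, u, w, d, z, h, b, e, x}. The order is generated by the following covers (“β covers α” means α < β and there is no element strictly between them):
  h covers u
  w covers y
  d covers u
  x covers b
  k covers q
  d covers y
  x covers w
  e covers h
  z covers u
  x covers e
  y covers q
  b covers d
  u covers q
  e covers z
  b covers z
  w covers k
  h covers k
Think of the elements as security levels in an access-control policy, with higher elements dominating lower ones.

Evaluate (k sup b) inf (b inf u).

k ∨ b = x
b ∧ u = u
x ∧ u = u

u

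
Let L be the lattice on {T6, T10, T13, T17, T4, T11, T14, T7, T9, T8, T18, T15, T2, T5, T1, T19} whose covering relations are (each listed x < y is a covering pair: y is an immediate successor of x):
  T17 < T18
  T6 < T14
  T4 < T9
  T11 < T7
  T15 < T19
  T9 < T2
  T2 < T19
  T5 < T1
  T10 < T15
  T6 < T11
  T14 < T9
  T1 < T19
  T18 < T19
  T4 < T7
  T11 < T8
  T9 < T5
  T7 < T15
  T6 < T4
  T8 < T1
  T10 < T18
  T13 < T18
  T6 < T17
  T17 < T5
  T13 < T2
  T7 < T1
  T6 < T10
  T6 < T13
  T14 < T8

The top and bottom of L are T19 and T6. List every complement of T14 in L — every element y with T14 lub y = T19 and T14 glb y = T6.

Need y with T14 ∨ y = T19 and T14 ∧ y = T6.
Checking each element gives: T10, T15, T18.

T10, T15, T18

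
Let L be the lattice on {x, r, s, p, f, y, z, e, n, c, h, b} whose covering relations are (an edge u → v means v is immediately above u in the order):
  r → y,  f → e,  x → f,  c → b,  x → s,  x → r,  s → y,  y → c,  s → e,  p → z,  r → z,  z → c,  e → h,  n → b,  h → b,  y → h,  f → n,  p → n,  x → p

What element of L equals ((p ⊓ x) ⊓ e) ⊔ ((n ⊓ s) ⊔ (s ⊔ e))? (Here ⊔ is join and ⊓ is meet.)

e

p ∧ x = x
x ∧ e = x
n ∧ s = x
s ∨ e = e
x ∨ e = e
x ∨ e = e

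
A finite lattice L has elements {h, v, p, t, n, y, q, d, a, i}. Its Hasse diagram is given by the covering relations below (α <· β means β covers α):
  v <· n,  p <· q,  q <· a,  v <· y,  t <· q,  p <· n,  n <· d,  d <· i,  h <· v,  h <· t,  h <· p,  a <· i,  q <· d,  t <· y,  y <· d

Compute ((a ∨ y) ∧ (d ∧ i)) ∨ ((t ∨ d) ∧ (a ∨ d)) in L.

a ∨ y = i
d ∧ i = d
i ∧ d = d
t ∨ d = d
a ∨ d = i
d ∧ i = d
d ∨ d = d

d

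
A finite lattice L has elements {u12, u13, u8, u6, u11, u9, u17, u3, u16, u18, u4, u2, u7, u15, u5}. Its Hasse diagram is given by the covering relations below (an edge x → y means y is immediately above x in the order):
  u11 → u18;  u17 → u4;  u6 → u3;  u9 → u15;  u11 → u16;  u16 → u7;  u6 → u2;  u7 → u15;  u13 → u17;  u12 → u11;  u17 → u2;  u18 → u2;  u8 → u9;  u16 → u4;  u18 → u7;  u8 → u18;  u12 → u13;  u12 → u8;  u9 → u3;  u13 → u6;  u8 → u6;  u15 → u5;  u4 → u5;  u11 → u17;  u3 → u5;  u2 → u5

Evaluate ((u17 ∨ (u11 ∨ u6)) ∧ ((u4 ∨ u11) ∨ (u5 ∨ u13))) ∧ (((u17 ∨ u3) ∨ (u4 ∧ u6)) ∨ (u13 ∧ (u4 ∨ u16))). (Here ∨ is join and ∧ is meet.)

u11 ∨ u6 = u2
u17 ∨ u2 = u2
u4 ∨ u11 = u4
u5 ∨ u13 = u5
u4 ∨ u5 = u5
u2 ∧ u5 = u2
u17 ∨ u3 = u5
u4 ∧ u6 = u13
u5 ∨ u13 = u5
u4 ∨ u16 = u4
u13 ∧ u4 = u13
u5 ∨ u13 = u5
u2 ∧ u5 = u2

u2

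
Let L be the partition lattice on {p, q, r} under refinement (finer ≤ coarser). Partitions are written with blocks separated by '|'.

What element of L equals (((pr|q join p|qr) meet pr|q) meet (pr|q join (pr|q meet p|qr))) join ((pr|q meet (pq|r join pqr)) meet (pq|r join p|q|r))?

pr|q ∨ p|qr = pqr
pqr ∧ pr|q = pr|q
pr|q ∧ p|qr = p|q|r
pr|q ∨ p|q|r = pr|q
pr|q ∧ pr|q = pr|q
pq|r ∨ pqr = pqr
pr|q ∧ pqr = pr|q
pq|r ∨ p|q|r = pq|r
pr|q ∧ pq|r = p|q|r
pr|q ∨ p|q|r = pr|q

pr|q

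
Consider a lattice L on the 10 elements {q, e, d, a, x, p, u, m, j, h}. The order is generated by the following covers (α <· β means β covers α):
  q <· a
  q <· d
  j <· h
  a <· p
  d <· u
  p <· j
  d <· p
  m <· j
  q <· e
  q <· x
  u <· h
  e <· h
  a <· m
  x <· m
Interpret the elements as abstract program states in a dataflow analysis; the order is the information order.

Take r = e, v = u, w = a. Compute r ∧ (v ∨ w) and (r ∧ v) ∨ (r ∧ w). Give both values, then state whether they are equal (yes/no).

e; q; no

v ∨ w = h, so r ∧ (v ∨ w) = e ∧ h = e.
r ∧ v = q and r ∧ w = q, so (r ∧ v) ∨ (r ∧ w) = q ∨ q = q.
Equal: no.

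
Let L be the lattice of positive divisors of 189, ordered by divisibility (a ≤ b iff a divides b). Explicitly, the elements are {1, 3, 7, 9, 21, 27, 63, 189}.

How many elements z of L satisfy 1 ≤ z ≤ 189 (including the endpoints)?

The interval [1, 189] = {1, 189, 21, 27, 3, 63, 7, 9}, which has 8 elements.

8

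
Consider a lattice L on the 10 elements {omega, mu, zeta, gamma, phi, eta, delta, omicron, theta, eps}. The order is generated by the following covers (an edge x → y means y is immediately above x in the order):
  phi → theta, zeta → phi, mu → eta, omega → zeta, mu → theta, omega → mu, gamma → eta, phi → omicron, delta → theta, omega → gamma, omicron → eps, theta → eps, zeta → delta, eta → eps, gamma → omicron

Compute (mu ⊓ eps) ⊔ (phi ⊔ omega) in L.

theta

mu ∧ eps = mu
phi ∨ omega = phi
mu ∨ phi = theta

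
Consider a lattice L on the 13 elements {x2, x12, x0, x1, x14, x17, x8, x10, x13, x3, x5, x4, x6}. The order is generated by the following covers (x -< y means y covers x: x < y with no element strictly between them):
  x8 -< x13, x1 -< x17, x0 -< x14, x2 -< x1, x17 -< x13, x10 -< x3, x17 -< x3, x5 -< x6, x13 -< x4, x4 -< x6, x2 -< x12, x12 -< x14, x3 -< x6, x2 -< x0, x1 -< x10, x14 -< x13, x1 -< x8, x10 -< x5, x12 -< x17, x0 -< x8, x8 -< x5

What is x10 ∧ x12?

x2

Common lower bounds of {x10, x12}: x2.
The greatest among these is x2.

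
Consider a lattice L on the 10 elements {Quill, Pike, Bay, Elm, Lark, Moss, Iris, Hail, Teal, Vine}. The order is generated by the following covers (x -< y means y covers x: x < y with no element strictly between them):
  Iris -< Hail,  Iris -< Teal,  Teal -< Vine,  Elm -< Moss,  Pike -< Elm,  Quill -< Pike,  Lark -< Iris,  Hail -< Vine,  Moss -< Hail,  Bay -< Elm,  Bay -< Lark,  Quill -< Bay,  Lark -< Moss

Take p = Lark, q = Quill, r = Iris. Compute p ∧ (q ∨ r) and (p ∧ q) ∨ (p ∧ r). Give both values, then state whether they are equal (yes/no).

Lark; Lark; yes

q ∨ r = Iris, so p ∧ (q ∨ r) = Lark ∧ Iris = Lark.
p ∧ q = Quill and p ∧ r = Lark, so (p ∧ q) ∨ (p ∧ r) = Quill ∨ Lark = Lark.
Equal: yes.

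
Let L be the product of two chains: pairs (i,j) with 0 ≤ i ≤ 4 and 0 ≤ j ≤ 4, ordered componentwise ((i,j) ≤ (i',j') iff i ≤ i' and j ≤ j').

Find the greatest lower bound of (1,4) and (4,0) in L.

(1,0)

In a product of chains, the meet is componentwise min, giving (1,0).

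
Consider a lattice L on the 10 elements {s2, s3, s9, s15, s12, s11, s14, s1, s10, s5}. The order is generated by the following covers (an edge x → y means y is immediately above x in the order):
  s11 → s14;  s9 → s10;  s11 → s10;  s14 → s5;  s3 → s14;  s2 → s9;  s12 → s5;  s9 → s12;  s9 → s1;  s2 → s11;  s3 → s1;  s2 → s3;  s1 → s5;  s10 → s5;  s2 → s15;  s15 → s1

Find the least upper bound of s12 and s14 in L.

s5

Common upper bounds of {s12, s14}: s5.
The least among these is s5.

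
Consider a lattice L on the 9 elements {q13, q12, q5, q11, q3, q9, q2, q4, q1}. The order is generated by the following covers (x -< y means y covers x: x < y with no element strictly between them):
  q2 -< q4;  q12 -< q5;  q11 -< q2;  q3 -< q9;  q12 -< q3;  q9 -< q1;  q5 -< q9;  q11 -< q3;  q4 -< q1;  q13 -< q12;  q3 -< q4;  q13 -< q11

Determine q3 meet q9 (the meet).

Common lower bounds of {q3, q9}: q11, q12, q13, q3.
The greatest among these is q3.

q3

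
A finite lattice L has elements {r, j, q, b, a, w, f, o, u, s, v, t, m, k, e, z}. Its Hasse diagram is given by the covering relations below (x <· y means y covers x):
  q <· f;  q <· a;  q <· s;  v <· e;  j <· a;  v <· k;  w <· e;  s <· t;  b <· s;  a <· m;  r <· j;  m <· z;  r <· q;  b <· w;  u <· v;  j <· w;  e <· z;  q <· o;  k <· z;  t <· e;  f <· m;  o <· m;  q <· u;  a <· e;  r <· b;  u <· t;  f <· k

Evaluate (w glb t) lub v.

e

w ∧ t = b
b ∨ v = e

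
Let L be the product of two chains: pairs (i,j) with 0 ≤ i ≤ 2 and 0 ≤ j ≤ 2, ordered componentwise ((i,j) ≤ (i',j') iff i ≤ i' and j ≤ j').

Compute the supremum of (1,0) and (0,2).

(1,2)

In a product of chains, the join is componentwise max, giving (1,2).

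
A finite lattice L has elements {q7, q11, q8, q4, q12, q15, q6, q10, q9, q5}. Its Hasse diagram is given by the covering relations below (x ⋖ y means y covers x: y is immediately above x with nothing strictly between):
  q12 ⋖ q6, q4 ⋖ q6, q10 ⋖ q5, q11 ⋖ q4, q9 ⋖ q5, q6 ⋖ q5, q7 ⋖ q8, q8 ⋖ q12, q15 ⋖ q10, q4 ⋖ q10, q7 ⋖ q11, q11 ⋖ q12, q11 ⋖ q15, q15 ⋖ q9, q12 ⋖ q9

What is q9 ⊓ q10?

Common lower bounds of {q9, q10}: q11, q15, q7.
The greatest among these is q15.

q15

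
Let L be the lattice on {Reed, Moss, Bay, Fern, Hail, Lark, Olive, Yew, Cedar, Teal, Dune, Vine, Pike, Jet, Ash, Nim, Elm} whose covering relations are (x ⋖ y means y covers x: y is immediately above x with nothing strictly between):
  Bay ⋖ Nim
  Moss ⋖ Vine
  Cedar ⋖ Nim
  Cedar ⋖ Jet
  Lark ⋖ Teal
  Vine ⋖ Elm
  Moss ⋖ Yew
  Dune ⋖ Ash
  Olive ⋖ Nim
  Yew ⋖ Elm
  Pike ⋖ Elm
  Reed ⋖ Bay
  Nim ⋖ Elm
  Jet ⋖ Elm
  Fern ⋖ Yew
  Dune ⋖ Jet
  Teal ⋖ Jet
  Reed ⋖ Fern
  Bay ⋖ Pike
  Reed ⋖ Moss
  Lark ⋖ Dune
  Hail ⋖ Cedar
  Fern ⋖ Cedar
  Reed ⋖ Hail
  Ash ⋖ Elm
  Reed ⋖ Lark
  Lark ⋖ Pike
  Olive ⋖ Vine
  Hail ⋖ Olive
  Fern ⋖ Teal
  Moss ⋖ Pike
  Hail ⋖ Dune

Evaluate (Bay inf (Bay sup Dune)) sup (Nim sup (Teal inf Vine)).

Bay ∨ Dune = Elm
Bay ∧ Elm = Bay
Teal ∧ Vine = Reed
Nim ∨ Reed = Nim
Bay ∨ Nim = Nim

Nim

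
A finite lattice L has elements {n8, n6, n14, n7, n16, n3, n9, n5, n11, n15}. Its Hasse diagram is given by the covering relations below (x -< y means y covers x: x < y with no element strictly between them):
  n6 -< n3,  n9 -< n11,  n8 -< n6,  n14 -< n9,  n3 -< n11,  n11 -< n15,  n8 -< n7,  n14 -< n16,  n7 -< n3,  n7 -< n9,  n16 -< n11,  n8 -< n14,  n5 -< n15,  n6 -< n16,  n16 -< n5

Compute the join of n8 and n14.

n14

Common upper bounds of {n8, n14}: n11, n14, n15, n16, n5, n9.
The least among these is n14.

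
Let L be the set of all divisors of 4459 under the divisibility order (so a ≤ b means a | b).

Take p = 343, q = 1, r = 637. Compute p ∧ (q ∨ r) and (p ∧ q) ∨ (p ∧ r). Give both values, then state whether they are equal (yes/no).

q ∨ r = 637, so p ∧ (q ∨ r) = 343 ∧ 637 = 49.
p ∧ q = 1 and p ∧ r = 49, so (p ∧ q) ∨ (p ∧ r) = 1 ∨ 49 = 49.
Equal: yes.

49; 49; yes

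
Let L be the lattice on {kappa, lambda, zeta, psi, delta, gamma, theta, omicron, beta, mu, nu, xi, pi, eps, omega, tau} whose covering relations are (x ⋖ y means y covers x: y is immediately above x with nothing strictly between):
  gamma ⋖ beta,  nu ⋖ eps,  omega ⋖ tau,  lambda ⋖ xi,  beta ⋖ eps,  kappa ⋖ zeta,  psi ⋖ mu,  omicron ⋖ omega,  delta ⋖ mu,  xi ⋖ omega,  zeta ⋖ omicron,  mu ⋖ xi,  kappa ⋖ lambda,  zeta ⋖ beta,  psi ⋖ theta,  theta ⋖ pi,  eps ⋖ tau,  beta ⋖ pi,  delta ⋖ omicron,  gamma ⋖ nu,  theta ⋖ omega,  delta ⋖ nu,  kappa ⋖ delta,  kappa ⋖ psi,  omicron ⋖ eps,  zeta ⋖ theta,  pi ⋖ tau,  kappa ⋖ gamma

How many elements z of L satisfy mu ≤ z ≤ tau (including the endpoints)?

The interval [mu, tau] = {mu, omega, tau, xi}, which has 4 elements.

4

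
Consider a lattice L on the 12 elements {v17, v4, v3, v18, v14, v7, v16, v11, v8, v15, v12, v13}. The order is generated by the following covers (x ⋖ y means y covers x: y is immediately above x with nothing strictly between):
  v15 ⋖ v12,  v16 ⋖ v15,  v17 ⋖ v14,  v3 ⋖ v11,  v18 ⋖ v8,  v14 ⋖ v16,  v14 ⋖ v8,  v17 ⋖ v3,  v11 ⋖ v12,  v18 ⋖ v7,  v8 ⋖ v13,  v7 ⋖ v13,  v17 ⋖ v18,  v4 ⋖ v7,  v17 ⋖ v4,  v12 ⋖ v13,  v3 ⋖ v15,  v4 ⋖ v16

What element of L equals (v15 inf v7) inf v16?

v15 ∧ v7 = v4
v4 ∧ v16 = v4

v4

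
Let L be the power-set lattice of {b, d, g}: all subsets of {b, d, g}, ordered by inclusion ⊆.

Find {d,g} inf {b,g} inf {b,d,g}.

{g}

Under ⊆, meet is intersection: {d,g} ∩ {b,g} ∩ {b,d,g} = {g}.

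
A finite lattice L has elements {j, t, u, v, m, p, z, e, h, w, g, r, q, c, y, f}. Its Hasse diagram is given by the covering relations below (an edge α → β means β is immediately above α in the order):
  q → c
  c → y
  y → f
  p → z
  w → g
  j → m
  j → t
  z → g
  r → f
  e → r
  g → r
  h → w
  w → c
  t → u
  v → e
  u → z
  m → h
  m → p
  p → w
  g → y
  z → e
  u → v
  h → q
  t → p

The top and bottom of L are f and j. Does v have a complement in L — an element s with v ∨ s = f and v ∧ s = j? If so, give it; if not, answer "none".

q

Need s with v ∨ s = f and v ∧ s = j.
Checking each element gives: q.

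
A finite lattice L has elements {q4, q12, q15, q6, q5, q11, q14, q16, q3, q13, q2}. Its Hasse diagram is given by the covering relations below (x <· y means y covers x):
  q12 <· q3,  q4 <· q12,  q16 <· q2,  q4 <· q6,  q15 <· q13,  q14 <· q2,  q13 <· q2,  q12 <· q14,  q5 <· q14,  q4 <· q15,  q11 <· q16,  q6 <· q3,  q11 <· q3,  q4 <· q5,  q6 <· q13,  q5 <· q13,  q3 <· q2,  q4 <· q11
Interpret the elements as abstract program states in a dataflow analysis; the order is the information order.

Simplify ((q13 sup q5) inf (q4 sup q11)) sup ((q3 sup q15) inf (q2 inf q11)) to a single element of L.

q11

q13 ∨ q5 = q13
q4 ∨ q11 = q11
q13 ∧ q11 = q4
q3 ∨ q15 = q2
q2 ∧ q11 = q11
q2 ∧ q11 = q11
q4 ∨ q11 = q11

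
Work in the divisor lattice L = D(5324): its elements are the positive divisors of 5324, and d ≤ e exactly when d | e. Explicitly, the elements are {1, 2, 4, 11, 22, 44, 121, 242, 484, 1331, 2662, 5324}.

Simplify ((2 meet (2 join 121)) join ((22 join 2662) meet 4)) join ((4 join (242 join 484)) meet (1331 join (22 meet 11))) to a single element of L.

2 ∨ 121 = 242
2 ∧ 242 = 2
22 ∨ 2662 = 2662
2662 ∧ 4 = 2
2 ∨ 2 = 2
242 ∨ 484 = 484
4 ∨ 484 = 484
22 ∧ 11 = 11
1331 ∨ 11 = 1331
484 ∧ 1331 = 121
2 ∨ 121 = 242

242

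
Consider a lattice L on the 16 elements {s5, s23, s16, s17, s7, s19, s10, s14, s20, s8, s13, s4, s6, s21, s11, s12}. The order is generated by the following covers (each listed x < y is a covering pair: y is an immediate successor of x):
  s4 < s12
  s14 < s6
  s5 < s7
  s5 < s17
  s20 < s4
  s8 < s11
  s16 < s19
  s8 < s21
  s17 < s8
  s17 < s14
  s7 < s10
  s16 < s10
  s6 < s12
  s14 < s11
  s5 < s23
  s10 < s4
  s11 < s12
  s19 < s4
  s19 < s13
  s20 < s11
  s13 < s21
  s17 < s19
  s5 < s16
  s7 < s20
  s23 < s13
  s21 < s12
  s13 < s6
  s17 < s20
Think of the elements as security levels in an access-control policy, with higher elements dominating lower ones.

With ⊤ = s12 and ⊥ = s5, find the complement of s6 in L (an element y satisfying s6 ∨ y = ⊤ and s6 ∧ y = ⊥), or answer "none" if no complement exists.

Need y with s6 ∨ y = s12 and s6 ∧ y = s5.
Checking each element gives: s7.

s7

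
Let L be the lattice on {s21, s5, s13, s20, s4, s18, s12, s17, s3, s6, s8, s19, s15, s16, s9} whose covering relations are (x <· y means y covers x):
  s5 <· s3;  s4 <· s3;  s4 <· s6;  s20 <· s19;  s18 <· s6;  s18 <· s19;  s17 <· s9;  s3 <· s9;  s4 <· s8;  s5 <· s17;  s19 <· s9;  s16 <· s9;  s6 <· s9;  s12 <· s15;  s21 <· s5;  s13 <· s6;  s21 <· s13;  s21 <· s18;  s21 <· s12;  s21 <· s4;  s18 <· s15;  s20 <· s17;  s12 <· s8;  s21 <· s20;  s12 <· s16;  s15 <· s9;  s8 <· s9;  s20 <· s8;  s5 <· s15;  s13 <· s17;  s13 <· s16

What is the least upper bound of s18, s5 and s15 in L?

s15

Common upper bounds of {s18, s5, s15}: s15, s9.
The least among these is s15.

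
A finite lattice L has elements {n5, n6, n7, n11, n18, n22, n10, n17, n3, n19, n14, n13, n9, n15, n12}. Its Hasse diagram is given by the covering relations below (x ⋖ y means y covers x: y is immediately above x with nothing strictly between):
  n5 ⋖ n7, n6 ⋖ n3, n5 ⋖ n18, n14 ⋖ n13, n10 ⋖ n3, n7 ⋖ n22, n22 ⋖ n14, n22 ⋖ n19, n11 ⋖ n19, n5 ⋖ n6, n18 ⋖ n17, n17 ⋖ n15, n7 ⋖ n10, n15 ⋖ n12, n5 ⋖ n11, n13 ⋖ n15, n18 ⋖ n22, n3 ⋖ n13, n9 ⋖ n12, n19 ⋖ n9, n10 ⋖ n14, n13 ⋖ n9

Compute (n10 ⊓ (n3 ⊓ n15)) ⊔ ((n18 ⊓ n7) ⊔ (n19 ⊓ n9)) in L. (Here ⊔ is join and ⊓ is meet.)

n3 ∧ n15 = n3
n10 ∧ n3 = n10
n18 ∧ n7 = n5
n19 ∧ n9 = n19
n5 ∨ n19 = n19
n10 ∨ n19 = n9

n9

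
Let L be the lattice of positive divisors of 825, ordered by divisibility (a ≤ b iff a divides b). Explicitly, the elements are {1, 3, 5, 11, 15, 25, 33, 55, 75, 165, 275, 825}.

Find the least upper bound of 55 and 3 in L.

Common upper bounds of {55, 3}: 165, 825.
The least among these is 165.

165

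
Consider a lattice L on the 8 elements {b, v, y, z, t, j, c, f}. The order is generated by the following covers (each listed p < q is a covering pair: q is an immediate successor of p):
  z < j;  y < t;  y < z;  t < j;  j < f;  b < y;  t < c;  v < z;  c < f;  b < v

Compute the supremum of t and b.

Common upper bounds of {t, b}: c, f, j, t.
The least among these is t.

t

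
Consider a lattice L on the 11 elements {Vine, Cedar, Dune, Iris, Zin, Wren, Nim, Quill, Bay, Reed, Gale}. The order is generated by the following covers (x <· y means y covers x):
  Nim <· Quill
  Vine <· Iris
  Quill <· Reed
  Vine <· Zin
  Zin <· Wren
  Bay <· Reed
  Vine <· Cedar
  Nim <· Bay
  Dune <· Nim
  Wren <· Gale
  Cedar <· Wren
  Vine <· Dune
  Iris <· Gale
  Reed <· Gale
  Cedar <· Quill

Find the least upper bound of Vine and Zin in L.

Zin

Common upper bounds of {Vine, Zin}: Gale, Wren, Zin.
The least among these is Zin.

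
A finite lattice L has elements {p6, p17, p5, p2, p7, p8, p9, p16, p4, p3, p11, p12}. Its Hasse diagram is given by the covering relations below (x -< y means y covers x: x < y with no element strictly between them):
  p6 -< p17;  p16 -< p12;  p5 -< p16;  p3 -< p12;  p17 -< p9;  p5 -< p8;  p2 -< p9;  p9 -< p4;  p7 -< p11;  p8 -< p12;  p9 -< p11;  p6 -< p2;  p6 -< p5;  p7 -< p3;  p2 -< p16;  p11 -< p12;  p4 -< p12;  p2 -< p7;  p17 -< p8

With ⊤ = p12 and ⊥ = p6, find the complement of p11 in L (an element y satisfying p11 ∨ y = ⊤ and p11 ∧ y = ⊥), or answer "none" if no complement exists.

Need y with p11 ∨ y = p12 and p11 ∧ y = p6.
Checking each element gives: p5.

p5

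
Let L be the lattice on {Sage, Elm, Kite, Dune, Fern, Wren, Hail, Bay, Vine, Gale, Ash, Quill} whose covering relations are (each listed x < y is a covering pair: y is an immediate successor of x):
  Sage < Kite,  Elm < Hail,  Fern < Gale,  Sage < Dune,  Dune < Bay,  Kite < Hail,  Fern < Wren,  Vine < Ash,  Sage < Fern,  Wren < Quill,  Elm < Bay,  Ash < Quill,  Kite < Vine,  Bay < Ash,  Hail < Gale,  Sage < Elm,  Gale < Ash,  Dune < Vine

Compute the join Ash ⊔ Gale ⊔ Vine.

Common upper bounds of {Ash, Gale, Vine}: Ash, Quill.
The least among these is Ash.

Ash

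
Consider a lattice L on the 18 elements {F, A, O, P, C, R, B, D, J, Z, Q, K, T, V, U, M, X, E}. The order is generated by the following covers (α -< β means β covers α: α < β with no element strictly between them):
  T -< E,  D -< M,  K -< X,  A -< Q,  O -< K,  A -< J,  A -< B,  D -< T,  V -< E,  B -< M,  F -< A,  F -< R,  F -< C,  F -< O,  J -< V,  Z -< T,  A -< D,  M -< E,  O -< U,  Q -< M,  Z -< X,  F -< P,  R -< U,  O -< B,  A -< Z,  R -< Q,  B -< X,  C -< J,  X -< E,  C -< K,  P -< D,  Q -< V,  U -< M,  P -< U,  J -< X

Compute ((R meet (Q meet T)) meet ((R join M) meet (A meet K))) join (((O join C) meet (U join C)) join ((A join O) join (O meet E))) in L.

X

Q ∧ T = A
R ∧ A = F
R ∨ M = M
A ∧ K = F
M ∧ F = F
F ∧ F = F
O ∨ C = K
U ∨ C = E
K ∧ E = K
A ∨ O = B
O ∧ E = O
B ∨ O = B
K ∨ B = X
F ∨ X = X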